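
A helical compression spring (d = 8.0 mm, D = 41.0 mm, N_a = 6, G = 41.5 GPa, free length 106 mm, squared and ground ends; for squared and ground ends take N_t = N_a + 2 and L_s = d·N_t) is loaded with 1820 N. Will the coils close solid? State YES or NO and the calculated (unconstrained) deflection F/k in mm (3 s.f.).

NO, δ = 35.4 mm

k = Gd⁴/(8D³N_a) = (41.5×10³)(8.0⁴)/(8·41.0³·6) = 51.383 N/mm
N_t = 8; L_s = 8.0·8 = 64 mm; δ_solid = L₀ − L_s = 106 − 64 = 42 mm
δ = F/k = 1820/51.383 = 35.421 mm
δ < δ_solid → spring does not go solid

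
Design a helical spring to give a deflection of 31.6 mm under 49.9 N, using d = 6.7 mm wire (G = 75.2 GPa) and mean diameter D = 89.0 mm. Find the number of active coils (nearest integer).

Required rate k = F/δ = 49.9/31.6 = 1.5791 N/mm
N_a = Gd⁴/(8D³k) = (75.2×10³ × 6.7⁴)/(8 × 89.0³ × 1.5791)
    = 1.51536e+08 / 8.90581e+06 = 17.02 → 17 coils

17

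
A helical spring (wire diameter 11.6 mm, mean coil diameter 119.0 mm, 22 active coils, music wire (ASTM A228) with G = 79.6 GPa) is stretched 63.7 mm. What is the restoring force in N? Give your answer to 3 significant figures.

k = Gd⁴/(8D³N_a) = (79.6×10³)(11.6⁴)/(8·119.0³·22) = 4.8595 N/mm
F = k·δ = 4.8595 × 63.7 = 309.55 N

310 N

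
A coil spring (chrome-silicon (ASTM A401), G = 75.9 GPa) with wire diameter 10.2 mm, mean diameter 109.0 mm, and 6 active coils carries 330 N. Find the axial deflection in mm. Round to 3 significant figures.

k = Gd⁴/(8D³N_a) = (75.9×10³)(10.2⁴)/(8·109.0³·6) = 13.217 N/mm
δ = F/k = 330 / 13.217 = 24.968 mm

25.0 mm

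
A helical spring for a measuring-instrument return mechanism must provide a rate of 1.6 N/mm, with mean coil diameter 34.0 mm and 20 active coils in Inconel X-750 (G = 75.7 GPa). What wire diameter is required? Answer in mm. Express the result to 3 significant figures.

3.40 mm

d = (8D³N_a·k / G)^(1/4) = (8·34.0³·20·1.6 / (75.7×10³))^0.25
  = (132.92)^0.25 = 3.3954 mm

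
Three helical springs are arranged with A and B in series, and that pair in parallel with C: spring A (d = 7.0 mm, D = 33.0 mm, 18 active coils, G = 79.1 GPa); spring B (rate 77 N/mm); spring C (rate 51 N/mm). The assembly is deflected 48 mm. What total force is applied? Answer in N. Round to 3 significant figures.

k_A = Gd⁴/(8D³N_a) = (79.1×10³)(7.0⁴)/(8·33.0³·18) = 36.7 N/mm
Springs A,B series: k_AB = 1/(1/36.7+1/77) = 24.854 N/mm; parallel with C: k_eq = 24.854+51 = 75.854 N/mm
F = k_eq·δ = 75.854·48 = 3641 N

3640 N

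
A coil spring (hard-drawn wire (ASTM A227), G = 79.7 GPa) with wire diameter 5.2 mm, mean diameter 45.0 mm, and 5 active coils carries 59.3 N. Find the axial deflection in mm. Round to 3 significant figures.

k = Gd⁴/(8D³N_a) = (79.7×10³)(5.2⁴)/(8·45.0³·5) = 15.987 N/mm
δ = F/k = 59.3 / 15.987 = 3.7092 mm

3.71 mm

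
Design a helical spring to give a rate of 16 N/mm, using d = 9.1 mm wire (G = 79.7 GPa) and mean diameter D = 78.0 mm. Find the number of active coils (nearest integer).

9

N_a = Gd⁴/(8D³k) = (79.7×10³ × 9.1⁴)/(8 × 78.0³ × 16)
    = 5.46542e+08 / 6.07427e+07 = 8.998 → 9 coils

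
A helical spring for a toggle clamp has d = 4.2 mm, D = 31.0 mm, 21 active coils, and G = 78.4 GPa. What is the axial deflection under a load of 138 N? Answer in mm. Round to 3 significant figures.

28.3 mm

k = Gd⁴/(8D³N_a) = (78.4×10³)(4.2⁴)/(8·31.0³·21) = 4.8744 N/mm
δ = F/k = 138 / 4.8744 = 28.311 mm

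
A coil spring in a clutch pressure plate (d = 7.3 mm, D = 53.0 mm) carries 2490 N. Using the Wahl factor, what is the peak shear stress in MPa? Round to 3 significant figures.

1040 MPa

Spring index C = D/d = 53.0/7.3 = 7.2603
K_W = (4C−1)/(4C−4) + 0.615/C = 28.041/25.041 + 0.0847 = 1.2045
τ₀ = 8FD/(πd³) = 8·2490·53.0/(π·7.3³) = 1.05576e+06/1222.1 = 863.87 MPa
τ_max = K·τ₀ = 1.2045 × 863.87 = 1040.5 MPa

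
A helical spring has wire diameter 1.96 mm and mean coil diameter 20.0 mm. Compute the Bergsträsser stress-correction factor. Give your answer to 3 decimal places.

C = D/d = 20.0/1.96 = 10.2041
K_B = (4C+2)/(4C−3) = 42.816/37.816 = 1.1322

1.132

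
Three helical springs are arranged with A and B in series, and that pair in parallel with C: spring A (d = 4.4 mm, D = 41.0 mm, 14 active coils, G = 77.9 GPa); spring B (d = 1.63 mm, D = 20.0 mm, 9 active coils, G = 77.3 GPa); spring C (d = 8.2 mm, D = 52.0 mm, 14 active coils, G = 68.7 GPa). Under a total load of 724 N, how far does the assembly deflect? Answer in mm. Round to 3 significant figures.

k_A = Gd⁴/(8D³N_a) = (77.9×10³)(4.4⁴)/(8·41.0³·14) = 3.7825 N/mm
k_B = Gd⁴/(8D³N_a) = (77.3×10³)(1.63⁴)/(8·20.0³·9) = 0.94734 N/mm
k_C = Gd⁴/(8D³N_a) = (68.7×10³)(8.2⁴)/(8·52.0³·14) = 19.724 N/mm
Springs A,B series: k_AB = 1/(1/3.7825+1/0.94734) = 0.7576 N/mm; parallel with C: k_eq = 0.7576+19.724 = 20.481 N/mm
δ = F/k_eq = 724/20.481 = 35.35 mm

35.3 mm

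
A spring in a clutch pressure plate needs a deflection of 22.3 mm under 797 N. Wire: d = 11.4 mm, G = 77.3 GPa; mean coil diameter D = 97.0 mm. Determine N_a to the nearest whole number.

5

Required rate k = F/δ = 797/22.3 = 35.74 N/mm
N_a = Gd⁴/(8D³k) = (77.3×10³ × 11.4⁴)/(8 × 97.0³ × 35.74)
    = 1.30557e+09 / 2.60951e+08 = 5.003 → 5 coils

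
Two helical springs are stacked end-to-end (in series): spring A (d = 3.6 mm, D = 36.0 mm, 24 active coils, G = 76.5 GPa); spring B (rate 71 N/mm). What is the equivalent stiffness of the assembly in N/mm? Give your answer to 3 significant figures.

1.41 N/mm

k_A = Gd⁴/(8D³N_a) = (76.5×10³)(3.6⁴)/(8·36.0³·24) = 1.4344 N/mm
Series: 1/k_eq = 1/1.4344 + 1/71 = 0.71125; k_eq = 1.406 N/mm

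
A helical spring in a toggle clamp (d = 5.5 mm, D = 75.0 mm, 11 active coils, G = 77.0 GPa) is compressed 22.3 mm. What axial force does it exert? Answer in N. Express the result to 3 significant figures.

42.3 N

k = Gd⁴/(8D³N_a) = (77.0×10³)(5.5⁴)/(8·75.0³·11) = 1.8979 N/mm
F = k·δ = 1.8979 × 22.3 = 42.323 N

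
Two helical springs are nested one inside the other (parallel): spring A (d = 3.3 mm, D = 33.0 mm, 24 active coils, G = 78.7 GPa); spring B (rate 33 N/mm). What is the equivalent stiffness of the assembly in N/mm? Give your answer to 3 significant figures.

34.4 N/mm

k_A = Gd⁴/(8D³N_a) = (78.7×10³)(3.3⁴)/(8·33.0³·24) = 1.3527 N/mm
Parallel: k_eq = 1.3527 + 33 = 34.353 N/mm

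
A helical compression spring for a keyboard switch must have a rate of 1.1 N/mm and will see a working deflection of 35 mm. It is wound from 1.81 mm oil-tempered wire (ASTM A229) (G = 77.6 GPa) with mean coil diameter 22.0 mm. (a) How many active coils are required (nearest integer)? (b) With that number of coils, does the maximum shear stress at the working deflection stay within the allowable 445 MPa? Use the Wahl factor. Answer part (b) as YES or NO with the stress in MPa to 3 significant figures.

(a) 9 coils; (b) YES, τ_max = 402 MPa

N_a = Gd⁴/(8D³k) = (77.6×10³)(1.81⁴)/(8·22.0³·1.1) = 8.888 → N_a = 9
Actual rate k = Gd⁴/(8D³·9) = 1.0864 N/mm
Working load F = kδ = 1.0864·35 = 38.023 N
C = 22.0/1.81 = 12.1547; K_W = (4C−1)/(4C−4)+0.615/C = 1.1178
τ_max = K_W·8FD/(πd³) = 1.1178·359.23 = 401.56 MPa
τ_max ≤ 445 MPa → acceptable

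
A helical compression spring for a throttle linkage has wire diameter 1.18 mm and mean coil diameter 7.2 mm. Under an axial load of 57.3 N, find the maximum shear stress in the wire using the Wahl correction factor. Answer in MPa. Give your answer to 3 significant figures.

798 MPa

Spring index C = D/d = 7.2/1.18 = 6.1017
K_W = (4C−1)/(4C−4) + 0.615/C = 23.407/20.407 + 0.1008 = 1.2478
τ₀ = 8FD/(πd³) = 8·57.3·7.2/(π·1.18³) = 3300.48/5.1617 = 639.41 MPa
τ_max = K·τ₀ = 1.2478 × 639.41 = 797.86 MPa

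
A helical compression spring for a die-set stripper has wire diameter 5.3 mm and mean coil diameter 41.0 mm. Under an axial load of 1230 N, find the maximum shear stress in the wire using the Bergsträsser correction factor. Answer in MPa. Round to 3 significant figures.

Spring index C = D/d = 41.0/5.3 = 7.7358
K_B = (4C+2)/(4C−3) = 32.943/27.943 = 1.1789
τ₀ = 8FD/(πd³) = 8·1230·41.0/(π·5.3³) = 403440/467.71 = 862.58 MPa
τ_max = K·τ₀ = 1.1789 × 862.58 = 1016.9 MPa

1020 MPa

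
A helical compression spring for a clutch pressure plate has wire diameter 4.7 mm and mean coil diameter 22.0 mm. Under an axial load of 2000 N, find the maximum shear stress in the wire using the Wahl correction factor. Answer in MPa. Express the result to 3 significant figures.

1440 MPa

Spring index C = D/d = 22.0/4.7 = 4.6809
K_W = (4C−1)/(4C−4) + 0.615/C = 17.723/14.723 + 0.1314 = 1.3351
τ₀ = 8FD/(πd³) = 8·2000·22.0/(π·4.7³) = 352000/326.17 = 1079.2 MPa
τ_max = K·τ₀ = 1.3351 × 1079.2 = 1440.9 MPa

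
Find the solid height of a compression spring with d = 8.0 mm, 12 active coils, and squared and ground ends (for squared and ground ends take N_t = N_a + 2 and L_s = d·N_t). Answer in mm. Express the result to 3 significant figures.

squared and ground ends: N_t = N_a + 2 = 12 + 2 = 14
L_s = d·N_t = 8.0 × 14 = 112 mm

112 mm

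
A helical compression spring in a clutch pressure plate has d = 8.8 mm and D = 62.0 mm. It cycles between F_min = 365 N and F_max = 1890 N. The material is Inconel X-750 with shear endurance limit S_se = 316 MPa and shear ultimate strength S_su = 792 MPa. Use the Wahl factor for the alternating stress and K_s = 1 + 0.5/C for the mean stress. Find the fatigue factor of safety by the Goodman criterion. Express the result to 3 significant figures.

0.970

C = D/d = 62.0/8.8 = 7.0455; K_W = (4C−1)/(4C−4)+0.615/C = 1.2114; K_s = 1+0.5/C = 1.0710
F_a = (F_max−F_min)/2 = 762.5 N; F_m = (F_max+F_min)/2 = 1127.5 N
τ_a = K_W·8F_aD/(πd³) = 1.2114 × 176.65 = 213.99 MPa
τ_m = K_s·8F_mD/(πd³) = 1.0710 × 261.22 = 279.75 MPa
Goodman: 1/n_f = τ_a/S_se + τ_m/S_su = 213.99/316 + 279.75/792 = 0.67718 + 0.35323 = 1.0304
n_f = 1/1.0304 = 0.9705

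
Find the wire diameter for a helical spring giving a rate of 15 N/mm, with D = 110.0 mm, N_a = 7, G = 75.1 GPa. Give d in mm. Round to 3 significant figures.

d = (8D³N_a·k / G)^(1/4) = (8·110.0³·7·15 / (75.1×10³))^0.25
  = (14887)^0.25 = 11.0460 mm

11.0 mm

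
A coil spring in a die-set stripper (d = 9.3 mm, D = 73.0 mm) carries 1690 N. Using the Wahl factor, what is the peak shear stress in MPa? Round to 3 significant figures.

464 MPa

Spring index C = D/d = 73.0/9.3 = 7.8495
K_W = (4C−1)/(4C−4) + 0.615/C = 30.398/27.398 + 0.0783 = 1.1878
τ₀ = 8FD/(πd³) = 8·1690·73.0/(π·9.3³) = 986960/2527 = 390.57 MPa
τ_max = K·τ₀ = 1.1878 × 390.57 = 463.94 MPa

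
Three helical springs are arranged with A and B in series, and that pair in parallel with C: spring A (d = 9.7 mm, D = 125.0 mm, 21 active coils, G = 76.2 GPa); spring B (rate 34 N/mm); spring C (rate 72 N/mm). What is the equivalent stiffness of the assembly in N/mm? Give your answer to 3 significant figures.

k_A = Gd⁴/(8D³N_a) = (76.2×10³)(9.7⁴)/(8·125.0³·21) = 2.0559 N/mm
Springs A,B series: k_AB = 1/(1/2.0559+1/34) = 1.9387 N/mm; parallel with C: k_eq = 1.9387+72 = 73.939 N/mm

73.9 N/mm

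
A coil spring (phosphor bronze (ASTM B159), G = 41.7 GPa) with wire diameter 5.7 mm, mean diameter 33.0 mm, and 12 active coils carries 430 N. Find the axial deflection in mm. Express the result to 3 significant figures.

33.7 mm

k = Gd⁴/(8D³N_a) = (41.7×10³)(5.7⁴)/(8·33.0³·12) = 12.759 N/mm
δ = F/k = 430 / 12.759 = 33.701 mm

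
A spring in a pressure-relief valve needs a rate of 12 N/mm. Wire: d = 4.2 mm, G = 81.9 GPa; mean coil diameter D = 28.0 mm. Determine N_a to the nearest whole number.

N_a = Gd⁴/(8D³k) = (81.9×10³ × 4.2⁴)/(8 × 28.0³ × 12)
    = 2.54848e+07 / 2.10739e+06 = 12.09 → 12 coils

12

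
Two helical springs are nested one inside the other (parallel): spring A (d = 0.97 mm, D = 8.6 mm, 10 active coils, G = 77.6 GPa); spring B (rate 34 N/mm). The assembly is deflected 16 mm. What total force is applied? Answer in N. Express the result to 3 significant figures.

k_A = Gd⁴/(8D³N_a) = (77.6×10³)(0.97⁴)/(8·8.6³·10) = 1.3501 N/mm
Parallel: k_eq = 1.3501 + 34 = 35.35 N/mm
F = k_eq·δ = 35.35·16 = 565.6 N

566 N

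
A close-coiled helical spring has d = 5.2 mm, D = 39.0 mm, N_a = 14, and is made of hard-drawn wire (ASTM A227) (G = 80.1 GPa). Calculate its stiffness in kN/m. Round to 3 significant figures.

k = Gd⁴/(8D³N_a) = (80.1×10³ × 5.2⁴) / (8 × 39.0³ × 14)
  = 5.8566e+07 / 6.64373e+06 = 8.8152 N/mm

8.82 kN/m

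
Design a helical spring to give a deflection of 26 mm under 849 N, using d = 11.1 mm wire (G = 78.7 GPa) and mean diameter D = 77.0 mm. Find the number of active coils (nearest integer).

Required rate k = F/δ = 849/26 = 32.654 N/mm
N_a = Gd⁴/(8D³k) = (78.7×10³ × 11.1⁴)/(8 × 77.0³ × 32.654)
    = 1.19472e+09 / 1.1926e+08 = 10.02 → 10 coils

10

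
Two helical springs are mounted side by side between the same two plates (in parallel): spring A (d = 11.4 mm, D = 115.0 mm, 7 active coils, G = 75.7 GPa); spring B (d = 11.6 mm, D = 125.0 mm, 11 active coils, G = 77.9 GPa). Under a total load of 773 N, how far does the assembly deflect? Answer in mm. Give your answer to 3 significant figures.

k_A = Gd⁴/(8D³N_a) = (75.7×10³)(11.4⁴)/(8·115.0³·7) = 15.012 N/mm
k_B = Gd⁴/(8D³N_a) = (77.9×10³)(11.6⁴)/(8·125.0³·11) = 8.2065 N/mm
Parallel: k_eq = 15.012 + 8.2065 = 23.218 N/mm
δ = F/k_eq = 773/23.218 = 33.293 mm

33.3 mm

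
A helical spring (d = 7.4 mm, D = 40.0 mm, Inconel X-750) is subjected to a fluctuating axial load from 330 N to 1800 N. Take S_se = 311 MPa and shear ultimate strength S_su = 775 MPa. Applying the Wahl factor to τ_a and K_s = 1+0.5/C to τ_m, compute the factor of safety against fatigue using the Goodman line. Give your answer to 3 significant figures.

C = D/d = 40.0/7.4 = 5.4054; K_W = (4C−1)/(4C−4)+0.615/C = 1.2840; K_s = 1+0.5/C = 1.0925
F_a = (F_max−F_min)/2 = 735 N; F_m = (F_max+F_min)/2 = 1065 N
τ_a = K_W·8F_aD/(πd³) = 1.2840 × 184.75 = 237.23 MPa
τ_m = K_s·8F_mD/(πd³) = 1.0925 × 267.7 = 292.47 MPa
Goodman: 1/n_f = τ_a/S_se + τ_m/S_su = 237.23/311 + 292.47/775 = 0.76279 + 0.37738 = 1.1402
n_f = 1/1.1402 = 0.8771

0.877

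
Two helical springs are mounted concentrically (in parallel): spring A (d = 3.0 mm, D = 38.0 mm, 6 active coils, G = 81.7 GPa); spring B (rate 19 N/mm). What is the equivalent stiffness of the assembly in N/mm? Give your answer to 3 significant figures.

k_A = Gd⁴/(8D³N_a) = (81.7×10³)(3.0⁴)/(8·38.0³·6) = 2.5126 N/mm
Parallel: k_eq = 2.5126 + 19 = 21.513 N/mm

21.5 N/mm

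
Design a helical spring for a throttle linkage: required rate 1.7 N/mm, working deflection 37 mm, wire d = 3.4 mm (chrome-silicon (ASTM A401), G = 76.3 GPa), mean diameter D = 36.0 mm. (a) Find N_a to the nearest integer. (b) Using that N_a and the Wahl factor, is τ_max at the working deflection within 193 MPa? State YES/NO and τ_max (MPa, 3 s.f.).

(a) 16 coils; (b) YES, τ_max = 167 MPa

N_a = Gd⁴/(8D³k) = (76.3×10³)(3.4⁴)/(8·36.0³·1.7) = 16.07 → N_a = 16
Actual rate k = Gd⁴/(8D³·16) = 1.7074 N/mm
Working load F = kδ = 1.7074·37 = 63.172 N
C = 36.0/3.4 = 10.5882; K_W = (4C−1)/(4C−4)+0.615/C = 1.1363
τ_max = K_W·8FD/(πd³) = 1.1363·147.34 = 167.43 MPa
τ_max ≤ 193 MPa → acceptable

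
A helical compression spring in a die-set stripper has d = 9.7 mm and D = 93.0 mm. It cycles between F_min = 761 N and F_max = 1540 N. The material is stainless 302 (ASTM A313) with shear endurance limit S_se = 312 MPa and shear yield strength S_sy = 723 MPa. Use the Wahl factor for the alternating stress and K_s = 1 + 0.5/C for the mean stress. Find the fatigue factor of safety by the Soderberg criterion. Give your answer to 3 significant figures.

C = D/d = 93.0/9.7 = 9.5876; K_W = (4C−1)/(4C−4)+0.615/C = 1.1515; K_s = 1+0.5/C = 1.0522
F_a = (F_max−F_min)/2 = 389.5 N; F_m = (F_max+F_min)/2 = 1150.5 N
τ_a = K_W·8F_aD/(πd³) = 1.1515 × 101.07 = 116.38 MPa
τ_m = K_s·8F_mD/(πd³) = 1.0522 × 298.53 = 314.1 MPa
Soderberg: 1/n_f = τ_a/S_se + τ_m/S_sy = 116.38/312 + 314.1/723 = 0.37301 + 0.43444 = 0.80745
n_f = 1/0.80745 = 1.238

1.24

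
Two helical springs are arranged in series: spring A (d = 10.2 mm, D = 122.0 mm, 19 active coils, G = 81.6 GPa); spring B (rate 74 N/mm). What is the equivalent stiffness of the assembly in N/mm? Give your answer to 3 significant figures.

k_A = Gd⁴/(8D³N_a) = (81.6×10³)(10.2⁴)/(8·122.0³·19) = 3.2001 N/mm
Series: 1/k_eq = 1/3.2001 + 1/74 = 0.326; k_eq = 3.0675 N/mm

3.07 N/mm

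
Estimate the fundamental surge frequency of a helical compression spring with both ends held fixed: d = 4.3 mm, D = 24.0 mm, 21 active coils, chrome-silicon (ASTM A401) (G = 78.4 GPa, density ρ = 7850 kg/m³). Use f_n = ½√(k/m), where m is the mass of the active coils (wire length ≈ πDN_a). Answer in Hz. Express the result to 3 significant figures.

126 Hz

k = Gd⁴/(8D³N_a) = (78.4×10³)(4.3⁴)/(8·24.0³·21) = 11.541 N/mm = 11541 N/m
Wire length L = πDN_a = π·24.0·21 = 1583.4 mm
m = ρ·(πd²/4)·L = 7850 × 14.522×10⁻⁶ m² × 1.5834 m = 0.1805 kg
f_n = ½√(k/m) = 0.5·√(11541/0.1805) = 0.5·√(63940) = 126.43 Hz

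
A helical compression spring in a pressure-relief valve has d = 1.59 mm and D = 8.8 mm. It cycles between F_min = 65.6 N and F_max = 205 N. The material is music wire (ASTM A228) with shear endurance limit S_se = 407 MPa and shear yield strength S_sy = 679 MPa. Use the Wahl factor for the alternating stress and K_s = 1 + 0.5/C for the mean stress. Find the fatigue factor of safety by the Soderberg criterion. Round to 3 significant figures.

0.412

C = D/d = 8.8/1.59 = 5.5346; K_W = (4C−1)/(4C−4)+0.615/C = 1.2765; K_s = 1+0.5/C = 1.0903
F_a = (F_max−F_min)/2 = 69.7 N; F_m = (F_max+F_min)/2 = 135.3 N
τ_a = K_W·8F_aD/(πd³) = 1.2765 × 388.57 = 496.01 MPa
τ_m = K_s·8F_mD/(πd³) = 1.0903 × 754.27 = 822.42 MPa
Soderberg: 1/n_f = τ_a/S_se + τ_m/S_sy = 496.01/407 + 822.42/679 = 1.21870 + 1.21122 = 2.4299
n_f = 1/2.4299 = 0.4115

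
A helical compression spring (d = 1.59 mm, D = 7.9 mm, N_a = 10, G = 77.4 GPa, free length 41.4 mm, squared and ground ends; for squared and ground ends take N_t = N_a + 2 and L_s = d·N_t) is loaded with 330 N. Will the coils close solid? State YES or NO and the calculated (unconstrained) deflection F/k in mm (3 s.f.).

k = Gd⁴/(8D³N_a) = (77.4×10³)(1.59⁴)/(8·7.9³·10) = 12.542 N/mm
N_t = 12; L_s = 1.59·12 = 19.08 mm; δ_solid = L₀ − L_s = 41.4 − 19.08 = 22.32 mm
δ = F/k = 330/12.542 = 26.312 mm
δ ≥ δ_solid → spring goes solid

YES, δ = 26.3 mm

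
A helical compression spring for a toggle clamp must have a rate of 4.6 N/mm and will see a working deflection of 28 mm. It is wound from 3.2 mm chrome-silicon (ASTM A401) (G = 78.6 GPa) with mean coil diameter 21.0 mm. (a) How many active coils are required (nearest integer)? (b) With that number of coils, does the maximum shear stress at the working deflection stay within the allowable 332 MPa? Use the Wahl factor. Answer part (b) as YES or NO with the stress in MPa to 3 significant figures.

(a) 24 coils; (b) YES, τ_max = 260 MPa

N_a = Gd⁴/(8D³k) = (78.6×10³)(3.2⁴)/(8·21.0³·4.6) = 24.18 → N_a = 24
Actual rate k = Gd⁴/(8D³·24) = 4.6351 N/mm
Working load F = kδ = 4.6351·28 = 129.78 N
C = 21.0/3.2 = 6.5625; K_W = (4C−1)/(4C−4)+0.615/C = 1.2285
τ_max = K_W·8FD/(πd³) = 1.2285·211.8 = 260.21 MPa
τ_max ≤ 332 MPa → acceptable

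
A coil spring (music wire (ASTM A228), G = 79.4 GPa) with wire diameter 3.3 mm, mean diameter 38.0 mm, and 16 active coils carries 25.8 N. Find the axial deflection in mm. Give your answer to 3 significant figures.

k = Gd⁴/(8D³N_a) = (79.4×10³)(3.3⁴)/(8·38.0³·16) = 1.3407 N/mm
δ = F/k = 25.8 / 1.3407 = 19.244 mm

19.2 mm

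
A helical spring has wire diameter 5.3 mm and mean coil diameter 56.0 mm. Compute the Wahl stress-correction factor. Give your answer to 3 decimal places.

C = D/d = 56.0/5.3 = 10.5660
K_W = (4C−1)/(4C−4) + 0.615/C = 41.264/38.264 + 0.0582 = 1.1366

1.137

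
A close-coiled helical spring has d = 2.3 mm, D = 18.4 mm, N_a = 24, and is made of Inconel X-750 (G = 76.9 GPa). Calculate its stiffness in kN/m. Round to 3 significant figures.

k = Gd⁴/(8D³N_a) = (76.9×10³ × 2.3⁴) / (8 × 18.4³ × 24)
  = 2.15198e+06 / 1.19606e+06 = 1.7992 N/mm

1.80 kN/m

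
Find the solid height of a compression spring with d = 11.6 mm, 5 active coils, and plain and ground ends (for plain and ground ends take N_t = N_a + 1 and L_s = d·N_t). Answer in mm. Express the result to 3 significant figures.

69.6 mm

plain and ground ends: N_t = N_a + 1 = 5 + 1 = 6
L_s = d·N_t = 11.6 × 6 = 69.6 mm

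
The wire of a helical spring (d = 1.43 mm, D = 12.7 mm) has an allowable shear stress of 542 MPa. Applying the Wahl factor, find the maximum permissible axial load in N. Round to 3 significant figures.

C = D/d = 12.7/1.43 = 8.8811
K_W = (4C−1)/(4C−4) + 0.615/C = 34.524/31.524 + 0.0692 = 1.1644
τ_max = K·8FD/(πd³) → F_max = τ_allow·πd³/(8DK)
F_max = 542·π·1.43³/(8·12.7·1.1644) = 4979.2/118.3 = 42.088 N

42.1 N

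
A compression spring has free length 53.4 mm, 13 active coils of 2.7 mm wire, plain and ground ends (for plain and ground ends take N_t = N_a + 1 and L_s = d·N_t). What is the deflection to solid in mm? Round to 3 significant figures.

15.6 mm

N_t = 14; L_s = 2.7·14 = 37.8 mm
δ_solid = L₀ − L_s = 53.4 − 37.8 = 15.6 mm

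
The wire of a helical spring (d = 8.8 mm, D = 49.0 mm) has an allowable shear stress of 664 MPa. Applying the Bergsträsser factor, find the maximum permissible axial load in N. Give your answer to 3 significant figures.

2880 N

C = D/d = 49.0/8.8 = 5.5682
K_B = (4C+2)/(4C−3) = 24.273/19.273 = 1.2594
τ_max = K·8FD/(πd³) → F_max = τ_allow·πd³/(8DK)
F_max = 664·π·8.8³/(8·49.0·1.2594) = 1.4216e+06/493.7 = 2879.4 N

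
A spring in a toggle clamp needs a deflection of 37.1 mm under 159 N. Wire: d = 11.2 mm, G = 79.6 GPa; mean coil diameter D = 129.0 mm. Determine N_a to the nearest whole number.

17

Required rate k = F/δ = 159/37.1 = 4.2857 N/mm
N_a = Gd⁴/(8D³k) = (79.6×10³ × 11.2⁴)/(8 × 129.0³ × 4.2857)
    = 1.25252e+09 / 7.36008e+07 = 17.02 → 17 coils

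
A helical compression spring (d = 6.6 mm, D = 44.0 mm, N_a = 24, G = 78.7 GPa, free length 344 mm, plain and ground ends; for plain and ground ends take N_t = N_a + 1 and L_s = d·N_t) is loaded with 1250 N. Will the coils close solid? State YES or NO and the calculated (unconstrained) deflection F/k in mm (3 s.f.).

NO, δ = 137 mm

k = Gd⁴/(8D³N_a) = (78.7×10³)(6.6⁴)/(8·44.0³·24) = 9.1304 N/mm
N_t = 25; L_s = 6.6·25 = 165 mm; δ_solid = L₀ − L_s = 344 − 165 = 179 mm
δ = F/k = 1250/9.1304 = 136.9 mm
δ < δ_solid → spring does not go solid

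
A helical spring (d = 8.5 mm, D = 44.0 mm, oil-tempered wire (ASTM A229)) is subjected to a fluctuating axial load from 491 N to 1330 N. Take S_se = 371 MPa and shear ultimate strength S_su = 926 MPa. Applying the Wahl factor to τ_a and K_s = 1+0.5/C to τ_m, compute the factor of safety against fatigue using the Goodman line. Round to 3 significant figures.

C = D/d = 44.0/8.5 = 5.1765; K_W = (4C−1)/(4C−4)+0.615/C = 1.2984; K_s = 1+0.5/C = 1.0966
F_a = (F_max−F_min)/2 = 419.5 N; F_m = (F_max+F_min)/2 = 910.5 N
τ_a = K_W·8F_aD/(πd³) = 1.2984 × 76.536 = 99.374 MPa
τ_m = K_s·8F_mD/(πd³) = 1.0966 × 166.12 = 182.16 MPa
Goodman: 1/n_f = τ_a/S_se + τ_m/S_su = 99.374/371 + 182.16/926 = 0.26785 + 0.19672 = 0.46457
n_f = 1/0.46457 = 2.153

2.15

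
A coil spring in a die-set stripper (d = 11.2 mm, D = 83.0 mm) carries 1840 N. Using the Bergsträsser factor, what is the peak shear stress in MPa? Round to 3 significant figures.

329 MPa

Spring index C = D/d = 83.0/11.2 = 7.4107
K_B = (4C+2)/(4C−3) = 31.643/26.643 = 1.1877
τ₀ = 8FD/(πd³) = 8·1840·83.0/(π·11.2³) = 1.22176e+06/4413.7 = 276.81 MPa
τ_max = K·τ₀ = 1.1877 × 276.81 = 328.76 MPa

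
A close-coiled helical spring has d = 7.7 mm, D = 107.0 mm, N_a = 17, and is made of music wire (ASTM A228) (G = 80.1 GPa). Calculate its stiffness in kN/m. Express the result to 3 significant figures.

k = Gd⁴/(8D³N_a) = (80.1×10³ × 7.7⁴) / (8 × 107.0³ × 17)
  = 2.81576e+08 / 1.66606e+08 = 1.6901 N/mm

1.69 kN/m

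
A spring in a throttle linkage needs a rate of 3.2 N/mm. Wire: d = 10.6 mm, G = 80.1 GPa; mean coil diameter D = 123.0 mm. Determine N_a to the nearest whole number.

21

N_a = Gd⁴/(8D³k) = (80.1×10³ × 10.6⁴)/(8 × 123.0³ × 3.2)
    = 1.01124e+09 / 4.76382e+07 = 21.23 → 21 coils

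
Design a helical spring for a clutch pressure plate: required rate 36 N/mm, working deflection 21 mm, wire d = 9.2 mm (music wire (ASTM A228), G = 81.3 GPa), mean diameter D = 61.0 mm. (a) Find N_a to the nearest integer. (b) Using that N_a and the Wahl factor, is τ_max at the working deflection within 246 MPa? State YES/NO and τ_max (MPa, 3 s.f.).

(a) 9 coils; (b) YES, τ_max = 183 MPa

N_a = Gd⁴/(8D³k) = (81.3×10³)(9.2⁴)/(8·61.0³·36) = 8.91 → N_a = 9
Actual rate k = Gd⁴/(8D³·9) = 35.639 N/mm
Working load F = kδ = 35.639·21 = 748.41 N
C = 61.0/9.2 = 6.6304; K_W = (4C−1)/(4C−4)+0.615/C = 1.2260
τ_max = K_W·8FD/(πd³) = 1.2260·149.3 = 183.03 MPa
τ_max ≤ 246 MPa → acceptable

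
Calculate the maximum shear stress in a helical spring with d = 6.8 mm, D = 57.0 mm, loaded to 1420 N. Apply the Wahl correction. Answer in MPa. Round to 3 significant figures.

Spring index C = D/d = 57.0/6.8 = 8.3824
K_W = (4C−1)/(4C−4) + 0.615/C = 32.529/29.529 + 0.0734 = 1.1750
τ₀ = 8FD/(πd³) = 8·1420·57.0/(π·6.8³) = 647520/987.82 = 655.51 MPa
τ_max = K·τ₀ = 1.1750 × 655.51 = 770.19 MPa

770 MPa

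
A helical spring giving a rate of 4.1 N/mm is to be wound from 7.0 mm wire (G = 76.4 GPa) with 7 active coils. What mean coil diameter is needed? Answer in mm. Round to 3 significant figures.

92.8 mm

D = (Gd⁴/(8N_a·k))^(1/3) = (76.4×10³·7.0⁴/(8·7·4.1))^(1/3)
  = (798939)^(1/3) = 92.7907 mm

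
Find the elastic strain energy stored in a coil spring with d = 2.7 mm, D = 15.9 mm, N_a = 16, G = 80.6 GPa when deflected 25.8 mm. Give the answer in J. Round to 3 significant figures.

2.77 J

k = Gd⁴/(8D³N_a) = (80.6×10³)(2.7⁴)/(8·15.9³·16) = 8.3251 N/mm
U = ½kδ² = 0.5 × 8.3251 × 25.8² = 2770.8 N·mm = 2.7708 J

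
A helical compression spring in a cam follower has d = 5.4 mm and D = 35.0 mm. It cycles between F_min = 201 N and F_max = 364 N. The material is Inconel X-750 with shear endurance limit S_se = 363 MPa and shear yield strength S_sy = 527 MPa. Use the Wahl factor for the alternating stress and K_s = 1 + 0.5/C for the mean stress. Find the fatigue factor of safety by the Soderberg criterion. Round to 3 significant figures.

2.07

C = D/d = 35.0/5.4 = 6.4815; K_W = (4C−1)/(4C−4)+0.615/C = 1.2317; K_s = 1+0.5/C = 1.0771
F_a = (F_max−F_min)/2 = 81.5 N; F_m = (F_max+F_min)/2 = 282.5 N
τ_a = K_W·8F_aD/(πd³) = 1.2317 × 46.13 = 56.819 MPa
τ_m = K_s·8F_mD/(πd³) = 1.0771 × 159.9 = 172.23 MPa
Soderberg: 1/n_f = τ_a/S_se + τ_m/S_sy = 56.819/363 + 172.23/527 = 0.15653 + 0.32682 = 0.48335
n_f = 1/0.48335 = 2.069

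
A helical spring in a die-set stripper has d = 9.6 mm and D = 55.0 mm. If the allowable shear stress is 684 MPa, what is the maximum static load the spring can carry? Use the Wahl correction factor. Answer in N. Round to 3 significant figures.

C = D/d = 55.0/9.6 = 5.7292
K_W = (4C−1)/(4C−4) + 0.615/C = 21.917/18.917 + 0.1073 = 1.2659
τ_max = K·8FD/(πd³) → F_max = τ_allow·πd³/(8DK)
F_max = 684·π·9.6³/(8·55.0·1.2659) = 1.9012e+06/557.01 = 3413.1 N

3410 N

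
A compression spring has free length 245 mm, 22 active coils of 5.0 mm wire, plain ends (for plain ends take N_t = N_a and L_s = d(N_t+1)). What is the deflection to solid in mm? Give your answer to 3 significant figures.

130 mm

N_t = 22; L_s = 5.0·23 = 115 mm
δ_solid = L₀ − L_s = 245 − 115 = 130 mm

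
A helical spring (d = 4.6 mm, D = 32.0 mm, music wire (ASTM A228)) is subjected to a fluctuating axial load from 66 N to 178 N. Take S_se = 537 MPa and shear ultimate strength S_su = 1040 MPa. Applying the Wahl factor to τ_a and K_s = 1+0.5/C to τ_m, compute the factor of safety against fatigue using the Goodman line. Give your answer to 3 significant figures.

C = D/d = 32.0/4.6 = 6.9565; K_W = (4C−1)/(4C−4)+0.615/C = 1.2143; K_s = 1+0.5/C = 1.0719
F_a = (F_max−F_min)/2 = 56 N; F_m = (F_max+F_min)/2 = 122 N
τ_a = K_W·8F_aD/(πd³) = 1.2143 × 46.882 = 56.929 MPa
τ_m = K_s·8F_mD/(πd³) = 1.0719 × 102.14 = 109.48 MPa
Goodman: 1/n_f = τ_a/S_se + τ_m/S_su = 56.929/537 + 109.48/1040 = 0.10601 + 0.10527 = 0.21128
n_f = 1/0.21128 = 4.733

4.73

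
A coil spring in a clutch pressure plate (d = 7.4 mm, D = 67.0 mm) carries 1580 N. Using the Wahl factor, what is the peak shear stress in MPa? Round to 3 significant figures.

Spring index C = D/d = 67.0/7.4 = 9.0541
K_W = (4C−1)/(4C−4) + 0.615/C = 35.216/32.216 + 0.0679 = 1.1610
τ₀ = 8FD/(πd³) = 8·1580·67.0/(π·7.4³) = 846880/1273 = 665.24 MPa
τ_max = K·τ₀ = 1.1610 × 665.24 = 772.37 MPa

772 MPa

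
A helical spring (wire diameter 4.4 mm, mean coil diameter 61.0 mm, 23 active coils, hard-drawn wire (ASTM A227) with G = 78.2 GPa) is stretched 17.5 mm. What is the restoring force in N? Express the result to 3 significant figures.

k = Gd⁴/(8D³N_a) = (78.2×10³)(4.4⁴)/(8·61.0³·23) = 0.70179 N/mm
F = k·δ = 0.70179 × 17.5 = 12.281 N

12.3 N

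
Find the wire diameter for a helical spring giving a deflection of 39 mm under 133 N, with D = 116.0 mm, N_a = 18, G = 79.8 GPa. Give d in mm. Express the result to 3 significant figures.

9.90 mm

Required rate k = F/δ = 133/39 = 3.4103 N/mm
d = (8D³N_a·k / G)^(1/4) = (8·116.0³·18·3.4103 / (79.8×10³))^0.25
  = (9605.5)^0.25 = 9.8999 mm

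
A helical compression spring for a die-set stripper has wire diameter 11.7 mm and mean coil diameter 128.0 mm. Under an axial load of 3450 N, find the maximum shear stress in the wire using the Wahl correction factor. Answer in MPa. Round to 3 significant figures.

795 MPa

Spring index C = D/d = 128.0/11.7 = 10.9402
K_W = (4C−1)/(4C−4) + 0.615/C = 42.761/39.761 + 0.0562 = 1.1317
τ₀ = 8FD/(πd³) = 8·3450·128.0/(π·11.7³) = 3.5328e+06/5031.6 = 702.12 MPa
τ_max = K·τ₀ = 1.1317 × 702.12 = 794.57 MPa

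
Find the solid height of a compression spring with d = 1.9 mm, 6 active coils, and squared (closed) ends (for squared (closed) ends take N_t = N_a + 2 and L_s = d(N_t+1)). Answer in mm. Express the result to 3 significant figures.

squared (closed) ends: N_t = N_a + 2 = 6 + 2 = 8
L_s = d·(N_t+1) = 1.9 × 9 = 17.1 mm

17.1 mm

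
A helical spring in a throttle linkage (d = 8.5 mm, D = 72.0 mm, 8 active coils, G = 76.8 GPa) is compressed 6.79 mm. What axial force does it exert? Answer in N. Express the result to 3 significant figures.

k = Gd⁴/(8D³N_a) = (76.8×10³)(8.5⁴)/(8·72.0³·8) = 16.783 N/mm
F = k·δ = 16.783 × 6.79 = 113.95 N

114 N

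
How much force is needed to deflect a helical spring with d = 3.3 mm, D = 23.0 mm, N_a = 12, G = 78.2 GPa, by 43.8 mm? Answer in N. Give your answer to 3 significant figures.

348 N

k = Gd⁴/(8D³N_a) = (78.2×10³)(3.3⁴)/(8·23.0³·12) = 7.9398 N/mm
F = k·δ = 7.9398 × 43.8 = 347.76 N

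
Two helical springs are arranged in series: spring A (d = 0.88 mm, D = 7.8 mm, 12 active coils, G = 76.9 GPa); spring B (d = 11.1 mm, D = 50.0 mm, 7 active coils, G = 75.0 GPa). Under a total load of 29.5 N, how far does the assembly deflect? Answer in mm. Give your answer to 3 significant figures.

29.3 mm

k_A = Gd⁴/(8D³N_a) = (76.9×10³)(0.88⁴)/(8·7.8³·12) = 1.0123 N/mm
k_B = Gd⁴/(8D³N_a) = (75.0×10³)(11.1⁴)/(8·50.0³·7) = 162.65 N/mm
Series: 1/k_eq = 1/1.0123 + 1/162.65 = 0.99401; k_eq = 1.006 N/mm
δ = F/k_eq = 29.5/1.006 = 29.323 mm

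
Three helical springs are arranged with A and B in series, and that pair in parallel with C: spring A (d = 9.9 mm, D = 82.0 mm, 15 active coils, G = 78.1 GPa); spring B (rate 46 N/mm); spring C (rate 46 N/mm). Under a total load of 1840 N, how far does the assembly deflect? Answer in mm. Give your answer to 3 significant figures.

k_A = Gd⁴/(8D³N_a) = (78.1×10³)(9.9⁴)/(8·82.0³·15) = 11.339 N/mm
Springs A,B series: k_AB = 1/(1/11.339+1/46) = 9.0966 N/mm; parallel with C: k_eq = 9.0966+46 = 55.097 N/mm
δ = F/k_eq = 1840/55.097 = 33.396 mm

33.4 mm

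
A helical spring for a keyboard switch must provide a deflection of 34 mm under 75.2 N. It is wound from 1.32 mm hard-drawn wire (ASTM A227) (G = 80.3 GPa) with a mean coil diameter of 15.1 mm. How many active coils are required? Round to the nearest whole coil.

4

Required rate k = F/δ = 75.2/34 = 2.2118 N/mm
N_a = Gd⁴/(8D³k) = (80.3×10³ × 1.32⁴)/(8 × 15.1³ × 2.2118)
    = 243787 / 60920 = 4.002 → 4 coils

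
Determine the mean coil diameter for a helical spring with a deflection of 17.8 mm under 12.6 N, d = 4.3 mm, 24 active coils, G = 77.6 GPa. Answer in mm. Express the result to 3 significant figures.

58.0 mm

Required rate k = F/δ = 12.6/17.8 = 0.70787 N/mm
D = (Gd⁴/(8N_a·k))^(1/3) = (77.6×10³·4.3⁴/(8·24·0.70787))^(1/3)
  = (195202)^(1/3) = 58.0089 mm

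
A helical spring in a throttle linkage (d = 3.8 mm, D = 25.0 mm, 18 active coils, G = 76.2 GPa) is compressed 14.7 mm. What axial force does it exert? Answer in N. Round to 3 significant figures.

k = Gd⁴/(8D³N_a) = (76.2×10³)(3.8⁴)/(8·25.0³·18) = 7.0617 N/mm
F = k·δ = 7.0617 × 14.7 = 103.81 N

104 N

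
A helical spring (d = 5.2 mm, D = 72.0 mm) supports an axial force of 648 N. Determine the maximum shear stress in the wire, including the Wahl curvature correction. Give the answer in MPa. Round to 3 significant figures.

932 MPa

Spring index C = D/d = 72.0/5.2 = 13.8462
K_W = (4C−1)/(4C−4) + 0.615/C = 54.385/51.385 + 0.0444 = 1.1028
τ₀ = 8FD/(πd³) = 8·648·72.0/(π·5.2³) = 373248/441.73 = 844.96 MPa
τ_max = K·τ₀ = 1.1028 × 844.96 = 931.82 MPa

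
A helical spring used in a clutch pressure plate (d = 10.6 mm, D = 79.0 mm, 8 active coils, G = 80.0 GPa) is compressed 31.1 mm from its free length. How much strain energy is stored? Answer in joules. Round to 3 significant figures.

15.5 J

k = Gd⁴/(8D³N_a) = (80.0×10³)(10.6⁴)/(8·79.0³·8) = 32.008 N/mm
U = ½kδ² = 0.5 × 32.008 × 31.1² = 15479 N·mm = 15.479 J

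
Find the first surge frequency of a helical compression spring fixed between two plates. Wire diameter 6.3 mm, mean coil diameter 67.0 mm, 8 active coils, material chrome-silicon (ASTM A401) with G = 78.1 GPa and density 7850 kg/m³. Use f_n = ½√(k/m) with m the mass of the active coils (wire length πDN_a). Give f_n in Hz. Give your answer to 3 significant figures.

k = Gd⁴/(8D³N_a) = (78.1×10³)(6.3⁴)/(8·67.0³·8) = 6.3916 N/mm = 6391.6 N/m
Wire length L = πDN_a = π·67.0·8 = 1683.9 mm
m = ρ·(πd²/4)·L = 7850 × 31.172×10⁻⁶ m² × 1.6839 m = 0.41206 kg
f_n = ½√(k/m) = 0.5·√(6391.6/0.41206) = 0.5·√(15511) = 62.273 Hz

62.3 Hz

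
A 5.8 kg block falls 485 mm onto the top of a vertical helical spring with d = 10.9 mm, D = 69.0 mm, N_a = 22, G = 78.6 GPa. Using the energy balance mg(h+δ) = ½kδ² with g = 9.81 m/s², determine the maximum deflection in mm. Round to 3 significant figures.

k = Gd⁴/(8D³N_a) = (78.6×10³)(10.9⁴)/(8·69.0³·22) = 19.19 N/mm
W = mg = 5.8 × 9.81 = 56.898 N
½kδ² − Wδ − Wh = 0 → δ = (W + √(W² + 2kWh))/k
δ = (56.898 + √(3237.4 + 1.0591e+06))/19.19 = (56.898 + 1030.7)/19.19 = 56.676 mm

56.7 mm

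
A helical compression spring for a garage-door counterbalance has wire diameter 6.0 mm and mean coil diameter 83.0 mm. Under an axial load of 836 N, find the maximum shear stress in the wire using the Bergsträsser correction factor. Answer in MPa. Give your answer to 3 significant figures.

Spring index C = D/d = 83.0/6.0 = 13.8333
K_B = (4C+2)/(4C−3) = 57.333/52.333 = 1.0955
τ₀ = 8FD/(πd³) = 8·836·83.0/(π·6.0³) = 555104/678.58 = 818.03 MPa
τ_max = K·τ₀ = 1.0955 × 818.03 = 896.19 MPa

896 MPa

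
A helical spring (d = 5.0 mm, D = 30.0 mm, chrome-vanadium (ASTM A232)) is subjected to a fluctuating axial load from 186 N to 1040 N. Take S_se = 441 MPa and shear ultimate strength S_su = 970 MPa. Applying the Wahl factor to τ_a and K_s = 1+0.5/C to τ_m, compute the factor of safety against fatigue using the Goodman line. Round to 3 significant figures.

0.862

C = D/d = 30.0/5.0 = 6.0000; K_W = (4C−1)/(4C−4)+0.615/C = 1.2525; K_s = 1+0.5/C = 1.0833
F_a = (F_max−F_min)/2 = 427 N; F_m = (F_max+F_min)/2 = 613 N
τ_a = K_W·8F_aD/(πd³) = 1.2525 × 260.96 = 326.86 MPa
τ_m = K_s·8F_mD/(πd³) = 1.0833 × 374.64 = 405.86 MPa
Goodman: 1/n_f = τ_a/S_se + τ_m/S_su = 326.86/441 + 405.86/970 = 0.74117 + 0.41841 = 1.1596
n_f = 1/1.1596 = 0.8624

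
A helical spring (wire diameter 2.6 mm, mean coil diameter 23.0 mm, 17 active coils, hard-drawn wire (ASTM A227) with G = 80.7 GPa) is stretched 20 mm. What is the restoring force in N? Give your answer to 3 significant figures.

44.6 N

k = Gd⁴/(8D³N_a) = (80.7×10³)(2.6⁴)/(8·23.0³·17) = 2.2287 N/mm
F = k·δ = 2.2287 × 20 = 44.573 N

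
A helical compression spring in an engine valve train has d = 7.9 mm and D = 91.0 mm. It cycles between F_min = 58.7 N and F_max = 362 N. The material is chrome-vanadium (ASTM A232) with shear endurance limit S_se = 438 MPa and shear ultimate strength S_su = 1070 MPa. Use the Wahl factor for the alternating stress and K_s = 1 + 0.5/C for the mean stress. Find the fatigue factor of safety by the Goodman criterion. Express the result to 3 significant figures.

C = D/d = 91.0/7.9 = 11.5190; K_W = (4C−1)/(4C−4)+0.615/C = 1.1247; K_s = 1+0.5/C = 1.0434
F_a = (F_max−F_min)/2 = 151.65 N; F_m = (F_max+F_min)/2 = 210.35 N
τ_a = K_W·8F_aD/(πd³) = 1.1247 × 71.276 = 80.163 MPa
τ_m = K_s·8F_mD/(πd³) = 1.0434 × 98.865 = 103.16 MPa
Goodman: 1/n_f = τ_a/S_se + τ_m/S_su = 80.163/438 + 103.16/1070 = 0.18302 + 0.09641 = 0.27943
n_f = 1/0.27943 = 3.579

3.58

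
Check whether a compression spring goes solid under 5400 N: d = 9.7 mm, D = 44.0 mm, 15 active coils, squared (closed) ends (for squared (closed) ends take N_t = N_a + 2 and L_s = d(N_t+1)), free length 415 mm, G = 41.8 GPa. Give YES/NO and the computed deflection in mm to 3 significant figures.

NO, δ = 149 mm

k = Gd⁴/(8D³N_a) = (41.8×10³)(9.7⁴)/(8·44.0³·15) = 36.201 N/mm
N_t = 17; L_s = 9.7·18 = 174.6 mm; δ_solid = L₀ − L_s = 415 − 174.6 = 240.4 mm
δ = F/k = 5400/36.201 = 149.17 mm
δ < δ_solid → spring does not go solid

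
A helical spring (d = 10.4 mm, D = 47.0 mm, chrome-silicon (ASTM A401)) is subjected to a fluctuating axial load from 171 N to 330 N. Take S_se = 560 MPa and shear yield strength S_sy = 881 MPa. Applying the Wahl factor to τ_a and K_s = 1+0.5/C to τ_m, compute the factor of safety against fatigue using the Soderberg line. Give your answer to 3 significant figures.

C = D/d = 47.0/10.4 = 4.5192; K_W = (4C−1)/(4C−4)+0.615/C = 1.3492; K_s = 1+0.5/C = 1.1106
F_a = (F_max−F_min)/2 = 79.5 N; F_m = (F_max+F_min)/2 = 250.5 N
τ_a = K_W·8F_aD/(πd³) = 1.3492 × 8.4587 = 11.413 MPa
τ_m = K_s·8F_mD/(πd³) = 1.1106 × 26.653 = 29.602 MPa
Soderberg: 1/n_f = τ_a/S_se + τ_m/S_sy = 11.413/560 + 29.602/881 = 0.02038 + 0.03360 = 0.05398
n_f = 1/0.05398 = 18.53

18.5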